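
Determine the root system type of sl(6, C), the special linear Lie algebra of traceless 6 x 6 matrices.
This is sl(6), which has dimension 6^2 - 1 = 35 and rank 6 - 1 = 5 (a Cartan subalgebra is the diagonal traceless matrices). In the classification of classical Lie algebras, the special linear algebra sl(n+1) has type A_n; here n = 5, so the Dynkin diagram is a chain of 5 nodes with single edges (A_5). Hence the type is A_5.

A_5 (sl(6))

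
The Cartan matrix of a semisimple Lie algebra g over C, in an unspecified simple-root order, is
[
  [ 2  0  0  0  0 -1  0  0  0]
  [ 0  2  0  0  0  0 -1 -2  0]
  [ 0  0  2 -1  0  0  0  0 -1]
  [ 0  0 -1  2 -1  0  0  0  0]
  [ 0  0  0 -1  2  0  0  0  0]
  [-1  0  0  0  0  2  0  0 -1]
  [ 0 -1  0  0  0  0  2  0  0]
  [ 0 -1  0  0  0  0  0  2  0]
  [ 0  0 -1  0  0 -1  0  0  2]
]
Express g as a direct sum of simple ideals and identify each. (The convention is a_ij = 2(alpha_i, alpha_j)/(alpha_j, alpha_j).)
A6 ⊕ B3

The diagram associated to this matrix has two connected components: the simple roots {alpha_1, alpha_3, alpha_4, alpha_5, alpha_6, alpha_9} form a chain of 6 nodes with single edges (A_6), and {alpha_2, alpha_7, alpha_8} form a chain of 3 nodes with a double edge at one end; the terminal node there is the unique short simple root (B_3). A semisimple Lie algebra decomposes uniquely as the direct sum of simple ideals, one per connected component of its Dynkin diagram, so g ≅ A_6 ⊕ B_3 (dimension 48 + 21 = 69).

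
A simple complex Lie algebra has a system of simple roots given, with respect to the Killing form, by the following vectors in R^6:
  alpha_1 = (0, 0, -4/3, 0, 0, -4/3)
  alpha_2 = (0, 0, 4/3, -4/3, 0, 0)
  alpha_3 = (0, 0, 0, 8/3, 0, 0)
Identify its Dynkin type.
C3

Compute the Cartan integers a_ij = 2(alpha_i, alpha_j)/(alpha_j, alpha_j); the resulting 3x3 Cartan matrix is
[[2, -1, 0], [-1, 2, -1], [0, -2, 2]].
The roots have two lengths (squared-length ratio 2:1); the short ones are alpha_{1,2}. The associated Dynkin diagram is a chain of 3 nodes with a double edge at one end; the terminal node there is the unique long simple root (C_3), so the type is C_3 (the algebra sp(6)).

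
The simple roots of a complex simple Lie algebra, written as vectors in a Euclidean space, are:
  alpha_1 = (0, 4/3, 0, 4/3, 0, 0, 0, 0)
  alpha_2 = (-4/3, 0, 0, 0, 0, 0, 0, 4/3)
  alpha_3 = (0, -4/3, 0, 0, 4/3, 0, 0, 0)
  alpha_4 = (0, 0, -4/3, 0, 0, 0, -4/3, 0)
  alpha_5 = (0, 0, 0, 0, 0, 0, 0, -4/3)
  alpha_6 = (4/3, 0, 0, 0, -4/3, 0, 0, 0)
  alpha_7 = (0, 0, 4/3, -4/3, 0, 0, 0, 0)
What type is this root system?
type B_7

Compute the Cartan integers a_ij = 2(alpha_i, alpha_j)/(alpha_j, alpha_j); the resulting 7x7 Cartan matrix is
[[2, 0, -1, 0, 0, 0, -1], [0, 2, 0, 0, -2, -1, 0], [-1, 0, 2, 0, 0, -1, 0], [0, 0, 0, 2, 0, 0, -1], [0, -1, 0, 0, 2, 0, 0], [0, -1, -1, 0, 0, 2, 0], [-1, 0, 0, -1, 0, 0, 2]].
The roots have two lengths (squared-length ratio 2:1); the short ones are alpha_{5}. The associated Dynkin diagram is a chain of 7 nodes with a double edge at one end; the terminal node there is the unique short simple root (B_7), so the type is B_7 (the algebra so(15)).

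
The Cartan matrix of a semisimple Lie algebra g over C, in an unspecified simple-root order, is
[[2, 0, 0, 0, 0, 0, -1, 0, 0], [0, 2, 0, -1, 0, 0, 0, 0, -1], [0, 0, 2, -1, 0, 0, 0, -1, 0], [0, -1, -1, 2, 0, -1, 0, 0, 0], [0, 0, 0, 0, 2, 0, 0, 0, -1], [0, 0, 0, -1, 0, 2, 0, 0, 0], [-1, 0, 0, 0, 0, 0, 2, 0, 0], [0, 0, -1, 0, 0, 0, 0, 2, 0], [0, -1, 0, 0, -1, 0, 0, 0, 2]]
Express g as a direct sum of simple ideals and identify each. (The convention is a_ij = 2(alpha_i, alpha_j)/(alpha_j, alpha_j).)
A_2 ⊕ E_7

The diagram associated to this matrix has two connected components: the simple roots {alpha_1, alpha_7} form a chain of 2 nodes with single edges (A_2), and {alpha_2, alpha_3, alpha_4, alpha_5, alpha_6, alpha_8, alpha_9} form a chain of 6 nodes with one extra node attached to the third node from one end (E_7). A semisimple Lie algebra decomposes uniquely as the direct sum of simple ideals, one per connected component of its Dynkin diagram, so g ≅ A_2 ⊕ E_7 (dimension 8 + 133 = 141).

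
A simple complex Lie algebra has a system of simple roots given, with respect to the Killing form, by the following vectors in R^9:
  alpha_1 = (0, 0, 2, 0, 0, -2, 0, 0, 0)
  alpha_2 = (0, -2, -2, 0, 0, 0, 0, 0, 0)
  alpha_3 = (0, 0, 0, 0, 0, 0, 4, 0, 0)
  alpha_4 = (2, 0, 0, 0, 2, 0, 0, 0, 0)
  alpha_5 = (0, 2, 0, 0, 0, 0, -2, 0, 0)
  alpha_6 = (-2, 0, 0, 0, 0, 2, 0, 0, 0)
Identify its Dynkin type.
Compute the Cartan integers a_ij = 2(alpha_i, alpha_j)/(alpha_j, alpha_j); the resulting 6x6 Cartan matrix is
[[2, -1, 0, 0, 0, -1], [-1, 2, 0, 0, -1, 0], [0, 0, 2, 0, -2, 0], [0, 0, 0, 2, 0, -1], [0, -1, -1, 0, 2, 0], [-1, 0, 0, -1, 0, 2]].
The roots have two lengths (squared-length ratio 2:1); the short ones are alpha_{1,2,4,5,6}. The associated Dynkin diagram is a chain of 6 nodes with a double edge at one end; the terminal node there is the unique long simple root (C_6), so the type is C_6 (the algebra sp(12)).

type C_6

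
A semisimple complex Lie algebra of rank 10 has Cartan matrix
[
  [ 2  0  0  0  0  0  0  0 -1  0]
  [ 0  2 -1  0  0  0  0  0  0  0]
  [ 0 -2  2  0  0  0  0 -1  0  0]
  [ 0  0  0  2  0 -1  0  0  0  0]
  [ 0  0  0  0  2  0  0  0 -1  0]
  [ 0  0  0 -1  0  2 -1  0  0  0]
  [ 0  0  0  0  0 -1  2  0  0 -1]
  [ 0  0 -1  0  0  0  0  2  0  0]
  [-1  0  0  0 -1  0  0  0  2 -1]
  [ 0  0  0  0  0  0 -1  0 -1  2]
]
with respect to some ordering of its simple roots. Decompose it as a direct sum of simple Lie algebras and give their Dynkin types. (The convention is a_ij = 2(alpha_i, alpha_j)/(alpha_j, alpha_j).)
The diagram associated to this matrix has two connected components: the simple roots {alpha_2, alpha_3, alpha_8} form a chain of 3 nodes with a double edge at one end; the terminal node there is the unique short simple root (B_3), and {alpha_1, alpha_4, alpha_5, alpha_6, alpha_7, alpha_9, alpha_10} form a chain of 5 nodes with a fork of two nodes at one end (D_7). A semisimple Lie algebra decomposes uniquely as the direct sum of simple ideals, one per connected component of its Dynkin diagram, so g ≅ B_3 ⊕ D_7 (dimension 21 + 91 = 112).

type B_3 + type D_7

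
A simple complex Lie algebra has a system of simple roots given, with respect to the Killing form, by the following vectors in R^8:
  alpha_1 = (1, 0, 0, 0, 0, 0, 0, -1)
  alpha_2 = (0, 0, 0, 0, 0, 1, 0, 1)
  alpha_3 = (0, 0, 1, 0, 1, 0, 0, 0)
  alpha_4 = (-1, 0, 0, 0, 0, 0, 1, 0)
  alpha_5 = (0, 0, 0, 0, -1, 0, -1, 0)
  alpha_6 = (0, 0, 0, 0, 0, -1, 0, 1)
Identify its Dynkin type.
D_6

Compute the Cartan integers a_ij = 2(alpha_i, alpha_j)/(alpha_j, alpha_j); the resulting 6x6 Cartan matrix is
[[2, -1, 0, -1, 0, -1], [-1, 2, 0, 0, 0, 0], [0, 0, 2, 0, -1, 0], [-1, 0, 0, 2, -1, 0], [0, 0, -1, -1, 2, 0], [-1, 0, 0, 0, 0, 2]].
All simple roots have the same length, so the diagram is simply laced. The associated Dynkin diagram is a chain of 4 nodes with a fork of two nodes at one end (D_6), so the type is D_6 (the algebra so(12)).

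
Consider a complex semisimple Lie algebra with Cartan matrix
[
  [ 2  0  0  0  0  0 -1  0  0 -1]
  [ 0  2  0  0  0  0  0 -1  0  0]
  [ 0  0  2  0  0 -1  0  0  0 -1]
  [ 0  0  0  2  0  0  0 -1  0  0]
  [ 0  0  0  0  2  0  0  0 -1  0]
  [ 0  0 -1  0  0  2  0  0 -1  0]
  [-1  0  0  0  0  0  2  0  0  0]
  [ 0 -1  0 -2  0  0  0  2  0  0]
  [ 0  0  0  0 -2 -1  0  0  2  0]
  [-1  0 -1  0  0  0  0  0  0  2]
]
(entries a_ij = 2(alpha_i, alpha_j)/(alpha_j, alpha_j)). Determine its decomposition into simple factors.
B_3 (so(7)) ⊕ B_7 (so(15))

The diagram associated to this matrix has two connected components: the simple roots {alpha_2, alpha_4, alpha_8} form a chain of 3 nodes with a double edge at one end; the terminal node there is the unique short simple root (B_3), and {alpha_1, alpha_3, alpha_5, alpha_6, alpha_7, alpha_9, alpha_10} form a chain of 7 nodes with a double edge at one end; the terminal node there is the unique short simple root (B_7). A semisimple Lie algebra decomposes uniquely as the direct sum of simple ideals, one per connected component of its Dynkin diagram, so g ≅ B_3 ⊕ B_7 (dimension 21 + 105 = 126).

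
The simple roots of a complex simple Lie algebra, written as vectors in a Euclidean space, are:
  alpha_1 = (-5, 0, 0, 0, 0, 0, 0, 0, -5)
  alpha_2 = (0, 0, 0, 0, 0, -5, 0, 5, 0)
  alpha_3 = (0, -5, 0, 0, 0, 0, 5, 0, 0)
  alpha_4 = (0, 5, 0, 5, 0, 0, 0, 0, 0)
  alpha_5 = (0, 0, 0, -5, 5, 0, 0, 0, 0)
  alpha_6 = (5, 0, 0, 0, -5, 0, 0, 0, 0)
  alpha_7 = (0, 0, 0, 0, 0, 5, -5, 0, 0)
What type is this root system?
Compute the Cartan integers a_ij = 2(alpha_i, alpha_j)/(alpha_j, alpha_j); the resulting 7x7 Cartan matrix is
[[2, 0, 0, 0, 0, -1, 0], [0, 2, 0, 0, 0, 0, -1], [0, 0, 2, -1, 0, 0, -1], [0, 0, -1, 2, -1, 0, 0], [0, 0, 0, -1, 2, -1, 0], [-1, 0, 0, 0, -1, 2, 0], [0, -1, -1, 0, 0, 0, 2]].
All simple roots have the same length, so the diagram is simply laced. The associated Dynkin diagram is a chain of 7 nodes with single edges (A_7), so the type is A_7 (the algebra sl(8)).

type A_7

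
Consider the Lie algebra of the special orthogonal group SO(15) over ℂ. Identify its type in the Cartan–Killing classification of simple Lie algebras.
This is so(15) with 15 odd, which has dimension 15(15-1)/2 = 105 and rank (15-1)/2 = 7. In the classification of classical Lie algebras, the orthogonal algebra so(2n+1) in an odd number of variables has type B_n; here n = 7, so the Dynkin diagram is a chain of 7 nodes with a double edge at one end; the terminal node there is the unique short simple root (B_7). Hence the type is B_7.

B_7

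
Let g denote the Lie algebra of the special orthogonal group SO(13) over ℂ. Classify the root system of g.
This is so(13) with 13 odd, which has dimension 13(13-1)/2 = 78 and rank (13-1)/2 = 6. In the classification of classical Lie algebras, the orthogonal algebra so(2n+1) in an odd number of variables has type B_n; here n = 6, so the Dynkin diagram is a chain of 6 nodes with a double edge at one end; the terminal node there is the unique short simple root (B_6). Hence the type is B_6.

B6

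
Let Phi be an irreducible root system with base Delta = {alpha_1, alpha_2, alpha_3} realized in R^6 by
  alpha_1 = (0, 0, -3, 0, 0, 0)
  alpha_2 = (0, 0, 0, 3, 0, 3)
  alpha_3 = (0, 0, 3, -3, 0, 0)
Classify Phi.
type B_3

Compute the Cartan integers a_ij = 2(alpha_i, alpha_j)/(alpha_j, alpha_j); the resulting 3x3 Cartan matrix is
[[2, 0, -1], [0, 2, -1], [-2, -1, 2]].
The roots have two lengths (squared-length ratio 2:1); the short ones are alpha_{1}. The associated Dynkin diagram is a chain of 3 nodes with a double edge at one end; the terminal node there is the unique short simple root (B_3), so the type is B_3 (the algebra so(7)).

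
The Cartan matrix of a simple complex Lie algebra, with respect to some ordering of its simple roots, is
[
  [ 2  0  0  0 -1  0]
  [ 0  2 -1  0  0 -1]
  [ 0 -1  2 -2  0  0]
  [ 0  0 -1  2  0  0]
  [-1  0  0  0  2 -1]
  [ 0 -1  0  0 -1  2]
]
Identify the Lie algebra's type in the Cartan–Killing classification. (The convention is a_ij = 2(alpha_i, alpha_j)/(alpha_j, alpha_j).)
The matrix has rank 6 with 2's on the diagonal. Reading the off-diagonal entries as Dynkin edges (a single edge where a_ij = a_ji = -1; a double or triple edge where a_ij * a_ji = 2 or 3), the diagram is a chain of 6 nodes with a double edge at one end; the terminal node there is the unique short simple root (B_6). One simple-root ordering that puts it in standard form is (alpha_1, alpha_5, alpha_6, alpha_2, alpha_3, alpha_4). So the algebra is type B_6, i.e. so(13).

B_6 (so(13))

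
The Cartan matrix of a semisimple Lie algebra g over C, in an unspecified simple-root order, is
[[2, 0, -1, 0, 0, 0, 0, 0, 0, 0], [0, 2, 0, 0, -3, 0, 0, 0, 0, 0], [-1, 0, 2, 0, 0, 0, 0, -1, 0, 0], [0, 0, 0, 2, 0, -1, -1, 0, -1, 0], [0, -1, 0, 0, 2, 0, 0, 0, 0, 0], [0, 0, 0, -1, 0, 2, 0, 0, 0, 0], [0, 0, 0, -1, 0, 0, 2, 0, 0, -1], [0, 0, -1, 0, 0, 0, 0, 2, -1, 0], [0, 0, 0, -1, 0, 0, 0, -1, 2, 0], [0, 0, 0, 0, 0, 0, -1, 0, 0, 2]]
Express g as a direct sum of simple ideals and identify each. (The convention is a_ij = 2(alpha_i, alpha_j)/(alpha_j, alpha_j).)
E_8 ⊕ G_2

The diagram associated to this matrix has two connected components: the simple roots {alpha_1, alpha_3, alpha_4, alpha_6, alpha_7, alpha_8, alpha_9, alpha_10} form a chain of 7 nodes with one extra node attached to the third node from one end (E_8), and {alpha_2, alpha_5} form two nodes joined by a triple edge (G_2). A semisimple Lie algebra decomposes uniquely as the direct sum of simple ideals, one per connected component of its Dynkin diagram, so g ≅ E_8 ⊕ G_2 (dimension 248 + 14 = 262).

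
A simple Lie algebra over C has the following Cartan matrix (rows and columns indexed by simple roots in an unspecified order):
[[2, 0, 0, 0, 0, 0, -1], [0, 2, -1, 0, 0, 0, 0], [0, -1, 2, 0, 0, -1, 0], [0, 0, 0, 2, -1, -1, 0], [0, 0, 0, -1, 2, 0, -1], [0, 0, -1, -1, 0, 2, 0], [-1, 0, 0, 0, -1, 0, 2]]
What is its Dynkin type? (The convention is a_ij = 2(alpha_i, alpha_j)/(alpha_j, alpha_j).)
A7

The matrix has rank 7 with 2's on the diagonal. Reading the off-diagonal entries as Dynkin edges (a single edge where a_ij = a_ji = -1; a double or triple edge where a_ij * a_ji = 2 or 3), the diagram is a chain of 7 nodes with single edges (A_7). One simple-root ordering that puts it in standard form is (alpha_2, alpha_3, alpha_6, alpha_4, alpha_5, alpha_7, alpha_1). So the algebra is type A_7, i.e. sl(8).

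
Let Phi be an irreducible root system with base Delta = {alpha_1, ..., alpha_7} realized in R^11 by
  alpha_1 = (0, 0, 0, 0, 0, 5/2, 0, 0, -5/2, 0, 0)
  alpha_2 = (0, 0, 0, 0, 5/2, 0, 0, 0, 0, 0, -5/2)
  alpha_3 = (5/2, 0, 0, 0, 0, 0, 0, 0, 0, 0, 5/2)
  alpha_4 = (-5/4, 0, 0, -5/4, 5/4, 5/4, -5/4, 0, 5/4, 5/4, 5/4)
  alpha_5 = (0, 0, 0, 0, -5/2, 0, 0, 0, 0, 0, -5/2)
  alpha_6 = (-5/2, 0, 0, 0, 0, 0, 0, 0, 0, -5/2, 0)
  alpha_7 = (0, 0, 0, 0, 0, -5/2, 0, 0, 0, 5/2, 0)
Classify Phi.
E7

Compute the Cartan integers a_ij = 2(alpha_i, alpha_j)/(alpha_j, alpha_j); the resulting 7x7 Cartan matrix is
[[2, 0, 0, 0, 0, 0, -1], [0, 2, -1, 0, 0, 0, 0], [0, -1, 2, 0, -1, -1, 0], [0, 0, 0, 2, -1, 0, 0], [0, 0, -1, -1, 2, 0, 0], [0, 0, -1, 0, 0, 2, -1], [-1, 0, 0, 0, 0, -1, 2]].
All simple roots have the same length, so the diagram is simply laced. The associated Dynkin diagram is a chain of 6 nodes with one extra node attached to the third node from one end (E_7), so the type is E_7.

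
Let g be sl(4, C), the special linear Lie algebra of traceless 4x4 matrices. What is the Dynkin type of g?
This is sl(4), which has dimension 4^2 - 1 = 15 and rank 4 - 1 = 3 (a Cartan subalgebra is the diagonal traceless matrices). In the classification of classical Lie algebras, the special linear algebra sl(n+1) has type A_n; here n = 3, so the Dynkin diagram is a chain of 3 nodes with single edges (A_3). Hence the type is A_3.

type A_3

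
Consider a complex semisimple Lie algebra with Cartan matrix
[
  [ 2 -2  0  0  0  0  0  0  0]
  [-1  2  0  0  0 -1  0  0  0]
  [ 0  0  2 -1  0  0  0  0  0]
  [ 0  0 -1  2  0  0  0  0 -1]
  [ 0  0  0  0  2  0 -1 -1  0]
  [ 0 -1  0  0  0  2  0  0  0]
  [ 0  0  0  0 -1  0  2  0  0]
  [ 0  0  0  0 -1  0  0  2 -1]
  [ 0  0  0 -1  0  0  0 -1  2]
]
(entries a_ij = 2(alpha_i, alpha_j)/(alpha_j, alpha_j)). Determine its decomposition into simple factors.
The diagram associated to this matrix has two connected components: the simple roots {alpha_3, alpha_4, alpha_5, alpha_7, alpha_8, alpha_9} form a chain of 6 nodes with single edges (A_6), and {alpha_1, alpha_2, alpha_6} form a chain of 3 nodes with a double edge at one end; the terminal node there is the unique long simple root (C_3). A semisimple Lie algebra decomposes uniquely as the direct sum of simple ideals, one per connected component of its Dynkin diagram, so g ≅ A_6 ⊕ C_3 (dimension 48 + 21 = 69).

type A_6 + type C_3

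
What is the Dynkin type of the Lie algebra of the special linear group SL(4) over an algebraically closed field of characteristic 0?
A_3

This is sl(4), which has dimension 4^2 - 1 = 15 and rank 4 - 1 = 3 (a Cartan subalgebra is the diagonal traceless matrices). In the classification of classical Lie algebras, the special linear algebra sl(n+1) has type A_n; here n = 3, so the Dynkin diagram is a chain of 3 nodes with single edges (A_3). Hence the type is A_3.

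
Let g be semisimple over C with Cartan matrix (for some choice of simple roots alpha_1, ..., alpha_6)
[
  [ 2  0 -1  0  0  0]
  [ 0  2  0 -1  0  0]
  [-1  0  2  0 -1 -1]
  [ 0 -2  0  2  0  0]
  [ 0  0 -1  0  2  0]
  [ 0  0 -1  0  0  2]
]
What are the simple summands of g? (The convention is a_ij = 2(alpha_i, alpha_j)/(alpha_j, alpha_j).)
The diagram associated to this matrix has two connected components: the simple roots {alpha_2, alpha_4} form a chain of 2 nodes with a double edge at one end; the terminal node there is the unique short simple root (B_2), and {alpha_1, alpha_3, alpha_5, alpha_6} form a chain of 2 nodes with a fork of two nodes at one end (D_4). A semisimple Lie algebra decomposes uniquely as the direct sum of simple ideals, one per connected component of its Dynkin diagram, so g ≅ B_2 ⊕ D_4 (dimension 10 + 28 = 38).

B2 + D4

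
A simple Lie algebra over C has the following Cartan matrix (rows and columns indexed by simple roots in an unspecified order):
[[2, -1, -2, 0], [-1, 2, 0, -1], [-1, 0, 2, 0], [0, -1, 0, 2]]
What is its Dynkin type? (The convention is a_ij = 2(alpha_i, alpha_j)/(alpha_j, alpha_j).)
B_4

The matrix has rank 4 with 2's on the diagonal. Reading the off-diagonal entries as Dynkin edges (a single edge where a_ij = a_ji = -1; a double or triple edge where a_ij * a_ji = 2 or 3), the diagram is a chain of 4 nodes with a double edge at one end; the terminal node there is the unique short simple root (B_4). One simple-root ordering that puts it in standard form is (alpha_4, alpha_2, alpha_1, alpha_3). So the algebra is type B_4, i.e. so(9).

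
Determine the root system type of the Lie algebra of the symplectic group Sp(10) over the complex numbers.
type C_5

This is sp(10), which has dimension 10(10+1)/2 = 55 and rank 10/2 = 5. In the classification of classical Lie algebras, the symplectic algebra sp(2n) has type C_n; here n = 5, so the Dynkin diagram is a chain of 5 nodes with a double edge at one end; the terminal node there is the unique long simple root (C_5). Hence the type is C_5.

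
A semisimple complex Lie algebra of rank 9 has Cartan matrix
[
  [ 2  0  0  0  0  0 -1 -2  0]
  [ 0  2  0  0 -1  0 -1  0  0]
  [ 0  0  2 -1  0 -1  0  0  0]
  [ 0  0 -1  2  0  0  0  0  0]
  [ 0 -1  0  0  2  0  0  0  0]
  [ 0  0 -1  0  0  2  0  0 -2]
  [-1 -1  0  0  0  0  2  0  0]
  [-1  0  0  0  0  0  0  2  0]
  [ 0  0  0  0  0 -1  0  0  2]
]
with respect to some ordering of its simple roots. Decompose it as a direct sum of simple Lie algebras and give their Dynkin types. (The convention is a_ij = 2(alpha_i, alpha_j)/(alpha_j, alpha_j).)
The diagram associated to this matrix has two connected components: the simple roots {alpha_3, alpha_4, alpha_6, alpha_9} form a chain of 4 nodes with a double edge at one end; the terminal node there is the unique short simple root (B_4), and {alpha_1, alpha_2, alpha_5, alpha_7, alpha_8} form a chain of 5 nodes with a double edge at one end; the terminal node there is the unique short simple root (B_5). A semisimple Lie algebra decomposes uniquely as the direct sum of simple ideals, one per connected component of its Dynkin diagram, so g ≅ B_4 ⊕ B_5 (dimension 36 + 55 = 91).

B4 + B5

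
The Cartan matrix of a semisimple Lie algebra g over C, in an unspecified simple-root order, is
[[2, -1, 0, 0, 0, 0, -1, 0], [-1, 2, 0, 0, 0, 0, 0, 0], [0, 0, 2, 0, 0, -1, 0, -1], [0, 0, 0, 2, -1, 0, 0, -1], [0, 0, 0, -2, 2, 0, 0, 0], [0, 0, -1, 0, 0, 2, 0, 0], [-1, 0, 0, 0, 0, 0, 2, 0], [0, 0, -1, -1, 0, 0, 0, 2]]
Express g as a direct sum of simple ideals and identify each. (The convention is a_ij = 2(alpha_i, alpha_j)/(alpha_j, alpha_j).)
The diagram associated to this matrix has two connected components: the simple roots {alpha_1, alpha_2, alpha_7} form a chain of 3 nodes with single edges (A_3), and {alpha_3, alpha_4, alpha_5, alpha_6, alpha_8} form a chain of 5 nodes with a double edge at one end; the terminal node there is the unique long simple root (C_5). A semisimple Lie algebra decomposes uniquely as the direct sum of simple ideals, one per connected component of its Dynkin diagram, so g ≅ A_3 ⊕ C_5 (dimension 15 + 55 = 70).

A3 + C5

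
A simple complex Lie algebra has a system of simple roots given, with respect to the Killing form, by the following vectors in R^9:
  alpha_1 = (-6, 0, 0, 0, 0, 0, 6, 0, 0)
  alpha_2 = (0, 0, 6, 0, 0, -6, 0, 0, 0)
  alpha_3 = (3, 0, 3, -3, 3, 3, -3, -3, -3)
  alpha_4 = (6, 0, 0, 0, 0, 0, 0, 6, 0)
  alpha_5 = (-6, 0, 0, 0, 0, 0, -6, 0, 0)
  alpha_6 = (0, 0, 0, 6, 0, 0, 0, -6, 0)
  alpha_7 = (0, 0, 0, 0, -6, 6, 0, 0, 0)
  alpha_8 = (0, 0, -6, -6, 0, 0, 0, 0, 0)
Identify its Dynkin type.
E_8

Compute the Cartan integers a_ij = 2(alpha_i, alpha_j)/(alpha_j, alpha_j); the resulting 8x8 Cartan matrix is
[[2, 0, -1, -1, 0, 0, 0, 0], [0, 2, 0, 0, 0, 0, -1, -1], [-1, 0, 2, 0, 0, 0, 0, 0], [-1, 0, 0, 2, -1, -1, 0, 0], [0, 0, 0, -1, 2, 0, 0, 0], [0, 0, 0, -1, 0, 2, 0, -1], [0, -1, 0, 0, 0, 0, 2, 0], [0, -1, 0, 0, 0, -1, 0, 2]].
All simple roots have the same length, so the diagram is simply laced. The associated Dynkin diagram is a chain of 7 nodes with one extra node attached to the third node from one end (E_8), so the type is E_8.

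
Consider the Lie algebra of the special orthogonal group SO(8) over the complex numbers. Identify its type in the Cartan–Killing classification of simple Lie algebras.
D_4

This is so(8) with 8 even, which has dimension 8(8-1)/2 = 28 and rank 8/2 = 4. In the classification of classical Lie algebras, the orthogonal algebra so(2n) in an even number of variables has type D_n; here n = 4, so the Dynkin diagram is a chain of 2 nodes with a fork of two nodes at one end (D_4). Hence the type is D_4.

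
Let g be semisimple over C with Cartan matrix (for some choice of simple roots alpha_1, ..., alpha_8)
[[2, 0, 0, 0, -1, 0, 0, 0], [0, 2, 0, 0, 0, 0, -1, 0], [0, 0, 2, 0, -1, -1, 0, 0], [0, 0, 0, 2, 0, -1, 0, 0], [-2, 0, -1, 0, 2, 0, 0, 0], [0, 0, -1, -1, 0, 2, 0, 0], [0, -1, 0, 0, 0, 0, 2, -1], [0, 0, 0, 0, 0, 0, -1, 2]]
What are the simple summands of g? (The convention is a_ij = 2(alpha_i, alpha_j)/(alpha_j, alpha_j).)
A_3 ⊕ B_5

The diagram associated to this matrix has two connected components: the simple roots {alpha_2, alpha_7, alpha_8} form a chain of 3 nodes with single edges (A_3), and {alpha_1, alpha_3, alpha_4, alpha_5, alpha_6} form a chain of 5 nodes with a double edge at one end; the terminal node there is the unique short simple root (B_5). A semisimple Lie algebra decomposes uniquely as the direct sum of simple ideals, one per connected component of its Dynkin diagram, so g ≅ A_3 ⊕ B_5 (dimension 15 + 55 = 70).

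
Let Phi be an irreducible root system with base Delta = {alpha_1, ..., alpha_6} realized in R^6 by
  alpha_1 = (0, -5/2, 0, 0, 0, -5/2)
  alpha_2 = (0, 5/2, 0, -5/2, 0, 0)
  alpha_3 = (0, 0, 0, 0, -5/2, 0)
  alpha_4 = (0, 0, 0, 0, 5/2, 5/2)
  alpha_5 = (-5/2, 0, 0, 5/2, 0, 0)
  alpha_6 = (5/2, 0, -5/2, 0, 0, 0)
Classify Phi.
B_6 (so(13))

Compute the Cartan integers a_ij = 2(alpha_i, alpha_j)/(alpha_j, alpha_j); the resulting 6x6 Cartan matrix is
[[2, -1, 0, -1, 0, 0], [-1, 2, 0, 0, -1, 0], [0, 0, 2, -1, 0, 0], [-1, 0, -2, 2, 0, 0], [0, -1, 0, 0, 2, -1], [0, 0, 0, 0, -1, 2]].
The roots have two lengths (squared-length ratio 2:1); the short ones are alpha_{3}. The associated Dynkin diagram is a chain of 6 nodes with a double edge at one end; the terminal node there is the unique short simple root (B_6), so the type is B_6 (the algebra so(13)).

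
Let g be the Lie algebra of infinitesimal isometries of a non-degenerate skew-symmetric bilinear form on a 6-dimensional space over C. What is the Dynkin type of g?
This is sp(6), which has dimension 6(6+1)/2 = 21 and rank 6/2 = 3. In the classification of classical Lie algebras, the symplectic algebra sp(2n) has type C_n; here n = 3, so the Dynkin diagram is a chain of 3 nodes with a double edge at one end; the terminal node there is the unique long simple root (C_3). Hence the type is C_3.

type C_3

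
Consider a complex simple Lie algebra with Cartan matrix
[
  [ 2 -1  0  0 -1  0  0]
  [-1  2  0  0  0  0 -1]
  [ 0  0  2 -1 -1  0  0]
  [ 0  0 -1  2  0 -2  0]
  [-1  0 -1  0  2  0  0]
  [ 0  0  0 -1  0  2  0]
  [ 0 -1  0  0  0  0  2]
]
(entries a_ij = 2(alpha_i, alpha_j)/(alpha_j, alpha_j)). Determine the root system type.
B_7

The matrix has rank 7 with 2's on the diagonal. Reading the off-diagonal entries as Dynkin edges (a single edge where a_ij = a_ji = -1; a double or triple edge where a_ij * a_ji = 2 or 3), the diagram is a chain of 7 nodes with a double edge at one end; the terminal node there is the unique short simple root (B_7). One simple-root ordering that puts it in standard form is (alpha_7, alpha_2, alpha_1, alpha_5, alpha_3, alpha_4, alpha_6). So the algebra is type B_7, i.e. so(15).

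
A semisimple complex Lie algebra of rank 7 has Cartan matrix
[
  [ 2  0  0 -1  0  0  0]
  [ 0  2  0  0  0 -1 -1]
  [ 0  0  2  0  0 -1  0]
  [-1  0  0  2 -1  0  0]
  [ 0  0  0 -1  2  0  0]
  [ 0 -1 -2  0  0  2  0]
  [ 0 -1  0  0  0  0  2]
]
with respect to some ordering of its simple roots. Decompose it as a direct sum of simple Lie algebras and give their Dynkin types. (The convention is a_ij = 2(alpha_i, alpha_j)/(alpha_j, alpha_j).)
type A_3 ⊕ type B_4

The diagram associated to this matrix has two connected components: the simple roots {alpha_1, alpha_4, alpha_5} form a chain of 3 nodes with single edges (A_3), and {alpha_2, alpha_3, alpha_6, alpha_7} form a chain of 4 nodes with a double edge at one end; the terminal node there is the unique short simple root (B_4). A semisimple Lie algebra decomposes uniquely as the direct sum of simple ideals, one per connected component of its Dynkin diagram, so g ≅ A_3 ⊕ B_4 (dimension 15 + 36 = 51).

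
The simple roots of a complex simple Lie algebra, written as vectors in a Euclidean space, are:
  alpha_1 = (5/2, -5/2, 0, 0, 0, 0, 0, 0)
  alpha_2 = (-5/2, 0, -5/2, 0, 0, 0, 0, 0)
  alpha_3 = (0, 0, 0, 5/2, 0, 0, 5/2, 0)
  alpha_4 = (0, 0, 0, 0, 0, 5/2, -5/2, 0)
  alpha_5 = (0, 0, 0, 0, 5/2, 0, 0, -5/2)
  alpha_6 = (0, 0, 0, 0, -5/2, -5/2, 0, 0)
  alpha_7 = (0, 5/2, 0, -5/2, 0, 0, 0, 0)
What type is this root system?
A_7

Compute the Cartan integers a_ij = 2(alpha_i, alpha_j)/(alpha_j, alpha_j); the resulting 7x7 Cartan matrix is
[[2, -1, 0, 0, 0, 0, -1], [-1, 2, 0, 0, 0, 0, 0], [0, 0, 2, -1, 0, 0, -1], [0, 0, -1, 2, 0, -1, 0], [0, 0, 0, 0, 2, -1, 0], [0, 0, 0, -1, -1, 2, 0], [-1, 0, -1, 0, 0, 0, 2]].
All simple roots have the same length, so the diagram is simply laced. The associated Dynkin diagram is a chain of 7 nodes with single edges (A_7), so the type is A_7 (the algebra sl(8)).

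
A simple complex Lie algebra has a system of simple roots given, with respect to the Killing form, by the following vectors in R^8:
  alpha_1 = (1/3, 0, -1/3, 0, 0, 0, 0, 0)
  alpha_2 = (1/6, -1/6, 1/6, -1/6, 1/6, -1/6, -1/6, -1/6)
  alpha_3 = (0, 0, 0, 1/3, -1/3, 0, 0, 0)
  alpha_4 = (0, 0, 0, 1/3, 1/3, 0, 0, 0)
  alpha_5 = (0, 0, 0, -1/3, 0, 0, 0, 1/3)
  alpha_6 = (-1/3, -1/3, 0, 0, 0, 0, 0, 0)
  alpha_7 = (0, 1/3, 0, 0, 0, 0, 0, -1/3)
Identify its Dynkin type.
Compute the Cartan integers a_ij = 2(alpha_i, alpha_j)/(alpha_j, alpha_j); the resulting 7x7 Cartan matrix is
[[2, 0, 0, 0, 0, -1, 0], [0, 2, -1, 0, 0, 0, 0], [0, -1, 2, 0, -1, 0, 0], [0, 0, 0, 2, -1, 0, 0], [0, 0, -1, -1, 2, 0, -1], [-1, 0, 0, 0, 0, 2, -1], [0, 0, 0, 0, -1, -1, 2]].
All simple roots have the same length, so the diagram is simply laced. The associated Dynkin diagram is a chain of 6 nodes with one extra node attached to the third node from one end (E_7), so the type is E_7.

E7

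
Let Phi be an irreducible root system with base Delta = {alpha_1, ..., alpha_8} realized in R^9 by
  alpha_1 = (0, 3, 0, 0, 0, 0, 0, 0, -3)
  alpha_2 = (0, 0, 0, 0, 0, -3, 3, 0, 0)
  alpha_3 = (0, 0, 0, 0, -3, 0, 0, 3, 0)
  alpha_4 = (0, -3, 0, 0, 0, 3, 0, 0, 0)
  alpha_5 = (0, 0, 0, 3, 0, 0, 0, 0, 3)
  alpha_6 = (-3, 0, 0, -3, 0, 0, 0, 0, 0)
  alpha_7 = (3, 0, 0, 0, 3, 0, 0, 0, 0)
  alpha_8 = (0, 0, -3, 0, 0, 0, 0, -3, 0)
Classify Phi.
Compute the Cartan integers a_ij = 2(alpha_i, alpha_j)/(alpha_j, alpha_j); the resulting 8x8 Cartan matrix is
[[2, 0, 0, -1, -1, 0, 0, 0], [0, 2, 0, -1, 0, 0, 0, 0], [0, 0, 2, 0, 0, 0, -1, -1], [-1, -1, 0, 2, 0, 0, 0, 0], [-1, 0, 0, 0, 2, -1, 0, 0], [0, 0, 0, 0, -1, 2, -1, 0], [0, 0, -1, 0, 0, -1, 2, 0], [0, 0, -1, 0, 0, 0, 0, 2]].
All simple roots have the same length, so the diagram is simply laced. The associated Dynkin diagram is a chain of 8 nodes with single edges (A_8), so the type is A_8 (the algebra sl(9)).

A_8 (sl(9))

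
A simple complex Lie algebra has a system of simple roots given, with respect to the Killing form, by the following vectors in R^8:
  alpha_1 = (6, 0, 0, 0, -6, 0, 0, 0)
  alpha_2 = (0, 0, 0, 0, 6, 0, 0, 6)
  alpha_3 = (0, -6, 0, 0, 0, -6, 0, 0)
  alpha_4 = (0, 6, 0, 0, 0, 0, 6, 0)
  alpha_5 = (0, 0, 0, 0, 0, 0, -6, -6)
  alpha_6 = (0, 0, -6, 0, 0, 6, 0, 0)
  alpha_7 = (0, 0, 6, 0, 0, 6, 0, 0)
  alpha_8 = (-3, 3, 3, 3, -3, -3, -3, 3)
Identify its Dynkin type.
E_8

Compute the Cartan integers a_ij = 2(alpha_i, alpha_j)/(alpha_j, alpha_j); the resulting 8x8 Cartan matrix is
[[2, -1, 0, 0, 0, 0, 0, 0], [-1, 2, 0, 0, -1, 0, 0, 0], [0, 0, 2, -1, 0, -1, -1, 0], [0, 0, -1, 2, -1, 0, 0, 0], [0, -1, 0, -1, 2, 0, 0, 0], [0, 0, -1, 0, 0, 2, 0, -1], [0, 0, -1, 0, 0, 0, 2, 0], [0, 0, 0, 0, 0, -1, 0, 2]].
All simple roots have the same length, so the diagram is simply laced. The associated Dynkin diagram is a chain of 7 nodes with one extra node attached to the third node from one end (E_8), so the type is E_8.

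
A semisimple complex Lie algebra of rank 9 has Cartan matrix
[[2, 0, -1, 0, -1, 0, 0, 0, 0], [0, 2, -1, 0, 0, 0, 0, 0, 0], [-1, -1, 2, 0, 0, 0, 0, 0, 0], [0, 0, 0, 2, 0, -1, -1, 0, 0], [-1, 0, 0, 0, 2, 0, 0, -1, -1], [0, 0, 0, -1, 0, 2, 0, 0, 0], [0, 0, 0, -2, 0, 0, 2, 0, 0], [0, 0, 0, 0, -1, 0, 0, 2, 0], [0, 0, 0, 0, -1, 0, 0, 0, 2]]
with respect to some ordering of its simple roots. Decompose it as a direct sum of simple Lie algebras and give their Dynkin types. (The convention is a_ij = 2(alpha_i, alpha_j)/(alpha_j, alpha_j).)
C_3 + D_6

The diagram associated to this matrix has two connected components: the simple roots {alpha_4, alpha_6, alpha_7} form a chain of 3 nodes with a double edge at one end; the terminal node there is the unique long simple root (C_3), and {alpha_1, alpha_2, alpha_3, alpha_5, alpha_8, alpha_9} form a chain of 4 nodes with a fork of two nodes at one end (D_6). A semisimple Lie algebra decomposes uniquely as the direct sum of simple ideals, one per connected component of its Dynkin diagram, so g ≅ C_3 ⊕ D_6 (dimension 21 + 66 = 87).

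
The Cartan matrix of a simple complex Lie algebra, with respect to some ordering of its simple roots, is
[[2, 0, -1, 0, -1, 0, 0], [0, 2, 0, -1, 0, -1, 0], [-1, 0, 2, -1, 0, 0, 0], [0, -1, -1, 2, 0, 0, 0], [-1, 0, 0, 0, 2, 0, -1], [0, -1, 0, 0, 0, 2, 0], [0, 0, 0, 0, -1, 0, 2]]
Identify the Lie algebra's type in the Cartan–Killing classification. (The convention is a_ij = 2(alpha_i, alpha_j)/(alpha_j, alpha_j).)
The matrix has rank 7 with 2's on the diagonal. Reading the off-diagonal entries as Dynkin edges (a single edge where a_ij = a_ji = -1; a double or triple edge where a_ij * a_ji = 2 or 3), the diagram is a chain of 7 nodes with single edges (A_7). One simple-root ordering that puts it in standard form is (alpha_6, alpha_2, alpha_4, alpha_3, alpha_1, alpha_5, alpha_7). So the algebra is type A_7, i.e. sl(8).

type A_7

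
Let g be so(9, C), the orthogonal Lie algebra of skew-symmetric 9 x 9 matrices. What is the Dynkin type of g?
This is so(9) with 9 odd, which has dimension 9(9-1)/2 = 36 and rank (9-1)/2 = 4. In the classification of classical Lie algebras, the orthogonal algebra so(2n+1) in an odd number of variables has type B_n; here n = 4, so the Dynkin diagram is a chain of 4 nodes with a double edge at one end; the terminal node there is the unique short simple root (B_4). Hence the type is B_4.

B_4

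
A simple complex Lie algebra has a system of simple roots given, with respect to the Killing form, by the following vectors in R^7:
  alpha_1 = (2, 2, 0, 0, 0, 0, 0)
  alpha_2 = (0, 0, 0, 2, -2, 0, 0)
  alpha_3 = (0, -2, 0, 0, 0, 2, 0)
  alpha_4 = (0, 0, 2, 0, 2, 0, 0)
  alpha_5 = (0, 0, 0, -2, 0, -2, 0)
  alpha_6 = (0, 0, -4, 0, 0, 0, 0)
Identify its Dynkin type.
C_6

Compute the Cartan integers a_ij = 2(alpha_i, alpha_j)/(alpha_j, alpha_j); the resulting 6x6 Cartan matrix is
[[2, 0, -1, 0, 0, 0], [0, 2, 0, -1, -1, 0], [-1, 0, 2, 0, -1, 0], [0, -1, 0, 2, 0, -1], [0, -1, -1, 0, 2, 0], [0, 0, 0, -2, 0, 2]].
The roots have two lengths (squared-length ratio 2:1); the short ones are alpha_{1,2,3,4,5}. The associated Dynkin diagram is a chain of 6 nodes with a double edge at one end; the terminal node there is the unique long simple root (C_6), so the type is C_6 (the algebra sp(12)).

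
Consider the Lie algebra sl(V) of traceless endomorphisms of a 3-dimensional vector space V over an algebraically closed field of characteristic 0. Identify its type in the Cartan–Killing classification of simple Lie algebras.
A_2

This is sl(3), which has dimension 3^2 - 1 = 8 and rank 3 - 1 = 2 (a Cartan subalgebra is the diagonal traceless matrices). In the classification of classical Lie algebras, the special linear algebra sl(n+1) has type A_n; here n = 2, so the Dynkin diagram is a chain of 2 nodes with single edges (A_2). Hence the type is A_2.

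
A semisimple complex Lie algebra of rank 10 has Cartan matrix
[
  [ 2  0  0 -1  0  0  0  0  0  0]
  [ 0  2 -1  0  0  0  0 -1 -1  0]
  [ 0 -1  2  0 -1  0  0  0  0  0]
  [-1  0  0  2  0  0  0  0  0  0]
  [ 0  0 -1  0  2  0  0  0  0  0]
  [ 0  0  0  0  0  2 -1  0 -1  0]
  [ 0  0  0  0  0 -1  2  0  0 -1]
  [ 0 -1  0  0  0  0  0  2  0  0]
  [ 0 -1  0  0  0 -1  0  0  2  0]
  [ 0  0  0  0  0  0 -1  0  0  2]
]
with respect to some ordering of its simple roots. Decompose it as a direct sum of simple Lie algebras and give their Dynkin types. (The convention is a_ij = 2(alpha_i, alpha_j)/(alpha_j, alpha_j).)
type A_2 ⊕ type E_8

The diagram associated to this matrix has two connected components: the simple roots {alpha_1, alpha_4} form a chain of 2 nodes with single edges (A_2), and {alpha_2, alpha_3, alpha_5, alpha_6, alpha_7, alpha_8, alpha_9, alpha_10} form a chain of 7 nodes with one extra node attached to the third node from one end (E_8). A semisimple Lie algebra decomposes uniquely as the direct sum of simple ideals, one per connected component of its Dynkin diagram, so g ≅ A_2 ⊕ E_8 (dimension 8 + 248 = 256).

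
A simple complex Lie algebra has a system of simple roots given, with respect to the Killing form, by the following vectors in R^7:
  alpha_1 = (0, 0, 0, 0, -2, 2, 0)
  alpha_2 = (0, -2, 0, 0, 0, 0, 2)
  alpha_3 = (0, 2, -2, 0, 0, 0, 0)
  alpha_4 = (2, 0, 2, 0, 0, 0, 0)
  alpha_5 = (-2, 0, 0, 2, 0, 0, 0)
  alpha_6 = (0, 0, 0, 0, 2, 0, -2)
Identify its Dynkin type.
Compute the Cartan integers a_ij = 2(alpha_i, alpha_j)/(alpha_j, alpha_j); the resulting 6x6 Cartan matrix is
[[2, 0, 0, 0, 0, -1], [0, 2, -1, 0, 0, -1], [0, -1, 2, -1, 0, 0], [0, 0, -1, 2, -1, 0], [0, 0, 0, -1, 2, 0], [-1, -1, 0, 0, 0, 2]].
All simple roots have the same length, so the diagram is simply laced. The associated Dynkin diagram is a chain of 6 nodes with single edges (A_6), so the type is A_6 (the algebra sl(7)).

type A_6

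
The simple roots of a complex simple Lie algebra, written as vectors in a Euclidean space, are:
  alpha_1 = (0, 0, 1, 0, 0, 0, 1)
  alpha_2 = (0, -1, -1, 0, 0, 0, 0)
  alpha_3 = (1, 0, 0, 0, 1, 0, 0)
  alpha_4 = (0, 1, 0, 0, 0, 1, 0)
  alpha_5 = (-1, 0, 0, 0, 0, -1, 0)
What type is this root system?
type A_5

Compute the Cartan integers a_ij = 2(alpha_i, alpha_j)/(alpha_j, alpha_j); the resulting 5x5 Cartan matrix is
[[2, -1, 0, 0, 0], [-1, 2, 0, -1, 0], [0, 0, 2, 0, -1], [0, -1, 0, 2, -1], [0, 0, -1, -1, 2]].
All simple roots have the same length, so the diagram is simply laced. The associated Dynkin diagram is a chain of 5 nodes with single edges (A_5), so the type is A_5 (the algebra sl(6)).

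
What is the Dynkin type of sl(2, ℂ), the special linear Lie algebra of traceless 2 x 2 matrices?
A_1

This is sl(2), which has dimension 2^2 - 1 = 3 and rank 2 - 1 = 1 (a Cartan subalgebra is the diagonal traceless matrices). In the classification of classical Lie algebras, the special linear algebra sl(n+1) has type A_n; here n = 1, so the Dynkin diagram is a chain of 1 nodes with single edges (A_1). Hence the type is A_1.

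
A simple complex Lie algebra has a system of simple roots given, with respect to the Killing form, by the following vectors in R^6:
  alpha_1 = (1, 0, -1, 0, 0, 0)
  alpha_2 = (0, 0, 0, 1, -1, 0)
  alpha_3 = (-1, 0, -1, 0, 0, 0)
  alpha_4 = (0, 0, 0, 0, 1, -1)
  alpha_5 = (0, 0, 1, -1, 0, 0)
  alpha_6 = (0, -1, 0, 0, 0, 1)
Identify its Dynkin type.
D_6

Compute the Cartan integers a_ij = 2(alpha_i, alpha_j)/(alpha_j, alpha_j); the resulting 6x6 Cartan matrix is
[[2, 0, 0, 0, -1, 0], [0, 2, 0, -1, -1, 0], [0, 0, 2, 0, -1, 0], [0, -1, 0, 2, 0, -1], [-1, -1, -1, 0, 2, 0], [0, 0, 0, -1, 0, 2]].
All simple roots have the same length, so the diagram is simply laced. The associated Dynkin diagram is a chain of 4 nodes with a fork of two nodes at one end (D_6), so the type is D_6 (the algebra so(12)).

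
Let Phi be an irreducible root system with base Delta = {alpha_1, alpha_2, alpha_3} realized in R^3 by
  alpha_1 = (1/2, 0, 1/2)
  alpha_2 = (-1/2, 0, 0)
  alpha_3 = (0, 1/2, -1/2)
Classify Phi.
Compute the Cartan integers a_ij = 2(alpha_i, alpha_j)/(alpha_j, alpha_j); the resulting 3x3 Cartan matrix is
[[2, -2, -1], [-1, 2, 0], [-1, 0, 2]].
The roots have two lengths (squared-length ratio 2:1); the short ones are alpha_{2}. The associated Dynkin diagram is a chain of 3 nodes with a double edge at one end; the terminal node there is the unique short simple root (B_3), so the type is B_3 (the algebra so(7)).

B_3 (so(7))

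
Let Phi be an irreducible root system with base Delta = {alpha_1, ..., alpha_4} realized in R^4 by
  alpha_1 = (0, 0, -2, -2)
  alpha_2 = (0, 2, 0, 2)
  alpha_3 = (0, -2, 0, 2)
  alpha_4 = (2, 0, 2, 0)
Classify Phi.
Compute the Cartan integers a_ij = 2(alpha_i, alpha_j)/(alpha_j, alpha_j); the resulting 4x4 Cartan matrix is
[[2, -1, -1, -1], [-1, 2, 0, 0], [-1, 0, 2, 0], [-1, 0, 0, 2]].
All simple roots have the same length, so the diagram is simply laced. The associated Dynkin diagram is a chain of 2 nodes with a fork of two nodes at one end (D_4), so the type is D_4 (the algebra so(8)).

type D_4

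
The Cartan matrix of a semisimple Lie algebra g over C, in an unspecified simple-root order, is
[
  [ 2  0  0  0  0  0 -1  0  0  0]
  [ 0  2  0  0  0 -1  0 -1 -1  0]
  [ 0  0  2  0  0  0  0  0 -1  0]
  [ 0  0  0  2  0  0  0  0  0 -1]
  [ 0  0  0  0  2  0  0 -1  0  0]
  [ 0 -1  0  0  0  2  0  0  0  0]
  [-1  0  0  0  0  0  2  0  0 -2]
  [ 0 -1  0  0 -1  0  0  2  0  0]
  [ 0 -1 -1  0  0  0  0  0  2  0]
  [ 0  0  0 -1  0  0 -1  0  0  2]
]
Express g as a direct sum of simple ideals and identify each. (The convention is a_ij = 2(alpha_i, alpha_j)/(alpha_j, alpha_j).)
E_6 ⊕ F_4

The diagram associated to this matrix has two connected components: the simple roots {alpha_2, alpha_3, alpha_5, alpha_6, alpha_8, alpha_9} form a chain of 5 nodes with one extra node attached to the third node from one end (E_6), and {alpha_1, alpha_4, alpha_7, alpha_10} form a chain of 4 nodes with a double edge between the middle two (F_4). A semisimple Lie algebra decomposes uniquely as the direct sum of simple ideals, one per connected component of its Dynkin diagram, so g ≅ E_6 ⊕ F_4 (dimension 78 + 52 = 130).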